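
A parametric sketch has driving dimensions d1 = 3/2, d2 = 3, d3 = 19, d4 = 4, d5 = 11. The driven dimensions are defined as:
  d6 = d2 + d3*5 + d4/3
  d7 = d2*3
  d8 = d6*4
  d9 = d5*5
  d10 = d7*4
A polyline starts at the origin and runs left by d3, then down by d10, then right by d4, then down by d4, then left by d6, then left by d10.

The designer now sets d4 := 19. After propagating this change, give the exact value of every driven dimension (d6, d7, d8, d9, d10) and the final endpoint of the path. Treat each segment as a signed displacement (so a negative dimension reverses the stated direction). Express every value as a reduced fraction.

d6 = 313/3
d7 = 9
d8 = 1252/3
d9 = 55
d10 = 36
endpoint = (-421/3, -55)

Apply edit: d4 := 19
  d6 = d2 + d3*5 + d4/3 = 313/3
  d7 = d2*3 = 9
  d8 = d6*4 = 1252/3
  d9 = d5*5 = 55
  d10 = d7*4 = 36
Walk from origin (0, 0):
  seg 1: left by d3 = 19 → (-19, 0)
  seg 2: down by d10 = 36 → (-19, -36)
  seg 3: right by d4 = 19 → (0, -36)
  seg 4: down by d4 = 19 → (0, -55)
  seg 5: left by d6 = 313/3 → (-313/3, -55)
  seg 6: left by d10 = 36 → (-421/3, -55)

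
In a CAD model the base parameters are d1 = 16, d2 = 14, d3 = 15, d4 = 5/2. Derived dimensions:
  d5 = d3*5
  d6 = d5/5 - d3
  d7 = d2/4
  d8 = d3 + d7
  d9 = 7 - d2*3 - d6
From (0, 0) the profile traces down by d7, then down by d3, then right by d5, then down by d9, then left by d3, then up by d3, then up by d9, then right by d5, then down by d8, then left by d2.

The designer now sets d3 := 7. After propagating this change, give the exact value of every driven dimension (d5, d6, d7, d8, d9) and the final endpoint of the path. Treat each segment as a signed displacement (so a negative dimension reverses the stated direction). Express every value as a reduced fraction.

d5 = 35
d6 = 0
d7 = 7/2
d8 = 21/2
d9 = -35
endpoint = (49, -14)

Apply edit: d3 := 7
  d5 = d3*5 = 35
  d6 = d5/5 - d3 = 0
  d7 = d2/4 = 7/2
  d8 = d3 + d7 = 21/2
  d9 = 7 - d2*3 - d6 = -35
Walk from origin (0, 0):
  seg 1: down by d7 = 7/2 → (0, -7/2)
  seg 2: down by d3 = 7 → (0, -21/2)
  seg 3: right by d5 = 35 → (35, -21/2)
  seg 4: down by d9 = -35 → (35, 49/2)
  seg 5: left by d3 = 7 → (28, 49/2)
  seg 6: up by d3 = 7 → (28, 63/2)
  seg 7: up by d9 = -35 → (28, -7/2)
  seg 8: right by d5 = 35 → (63, -7/2)
  seg 9: down by d8 = 21/2 → (63, -14)
  seg 10: left by d2 = 14 → (49, -14)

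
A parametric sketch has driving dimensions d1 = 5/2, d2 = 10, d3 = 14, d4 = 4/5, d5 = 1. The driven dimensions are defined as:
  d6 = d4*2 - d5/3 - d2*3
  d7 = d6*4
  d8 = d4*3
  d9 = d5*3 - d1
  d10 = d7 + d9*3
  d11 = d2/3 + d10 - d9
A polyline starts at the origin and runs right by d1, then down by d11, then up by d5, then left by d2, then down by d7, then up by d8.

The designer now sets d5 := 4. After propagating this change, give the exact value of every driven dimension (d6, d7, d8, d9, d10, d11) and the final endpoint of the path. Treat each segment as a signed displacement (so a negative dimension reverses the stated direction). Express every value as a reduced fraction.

d6 = -446/15
d7 = -1784/15
d8 = 12/5
d9 = 19/2
d10 = -2713/30
d11 = -483/5
endpoint = (-15/2, 3329/15)

Apply edit: d5 := 4
  d6 = d4*2 - d5/3 - d2*3 = -446/15
  d7 = d6*4 = -1784/15
  d8 = d4*3 = 12/5
  d9 = d5*3 - d1 = 19/2
  d10 = d7 + d9*3 = -2713/30
  d11 = d2/3 + d10 - d9 = -483/5
Walk from origin (0, 0):
  seg 1: right by d1 = 5/2 → (5/2, 0)
  seg 2: down by d11 = -483/5 → (5/2, 483/5)
  seg 3: up by d5 = 4 → (5/2, 503/5)
  seg 4: left by d2 = 10 → (-15/2, 503/5)
  seg 5: down by d7 = -1784/15 → (-15/2, 3293/15)
  seg 6: up by d8 = 12/5 → (-15/2, 3329/15)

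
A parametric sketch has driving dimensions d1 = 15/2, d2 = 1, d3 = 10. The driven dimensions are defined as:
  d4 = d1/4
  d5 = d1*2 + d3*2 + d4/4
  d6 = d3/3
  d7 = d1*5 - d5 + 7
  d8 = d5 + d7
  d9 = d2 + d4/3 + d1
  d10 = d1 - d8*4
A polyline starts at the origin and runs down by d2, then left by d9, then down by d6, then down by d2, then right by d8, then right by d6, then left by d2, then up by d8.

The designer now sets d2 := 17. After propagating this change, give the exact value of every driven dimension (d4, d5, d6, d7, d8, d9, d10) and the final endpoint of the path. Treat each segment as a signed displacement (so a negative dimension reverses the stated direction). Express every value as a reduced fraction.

Apply edit: d2 := 17
  d4 = d1/4 = 15/8
  d5 = d1*2 + d3*2 + d4/4 = 1135/32
  d6 = d3/3 = 10/3
  d7 = d1*5 - d5 + 7 = 289/32
  d8 = d5 + d7 = 89/2
  d9 = d2 + d4/3 + d1 = 201/8
  d10 = d1 - d8*4 = -341/2
Walk from origin (0, 0):
  seg 1: down by d2 = 17 → (0, -17)
  seg 2: left by d9 = 201/8 → (-201/8, -17)
  seg 3: down by d6 = 10/3 → (-201/8, -61/3)
  seg 4: down by d2 = 17 → (-201/8, -112/3)
  seg 5: right by d8 = 89/2 → (155/8, -112/3)
  seg 6: right by d6 = 10/3 → (545/24, -112/3)
  seg 7: left by d2 = 17 → (137/24, -112/3)
  seg 8: up by d8 = 89/2 → (137/24, 43/6)

d4 = 15/8
d5 = 1135/32
d6 = 10/3
d7 = 289/32
d8 = 89/2
d9 = 201/8
d10 = -341/2
endpoint = (137/24, 43/6)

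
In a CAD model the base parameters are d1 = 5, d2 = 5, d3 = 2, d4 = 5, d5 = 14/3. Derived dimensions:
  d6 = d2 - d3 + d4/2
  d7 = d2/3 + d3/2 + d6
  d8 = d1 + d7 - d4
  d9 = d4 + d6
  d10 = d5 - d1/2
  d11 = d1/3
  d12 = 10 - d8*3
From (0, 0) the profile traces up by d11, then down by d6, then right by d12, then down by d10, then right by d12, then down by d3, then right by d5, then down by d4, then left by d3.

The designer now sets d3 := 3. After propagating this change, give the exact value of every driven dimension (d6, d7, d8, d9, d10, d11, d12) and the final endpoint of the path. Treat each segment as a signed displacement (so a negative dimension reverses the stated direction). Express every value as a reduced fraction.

Apply edit: d3 := 3
  d6 = d2 - d3 + d4/2 = 9/2
  d7 = d2/3 + d3/2 + d6 = 23/3
  d8 = d1 + d7 - d4 = 23/3
  d9 = d4 + d6 = 19/2
  d10 = d5 - d1/2 = 13/6
  d11 = d1/3 = 5/3
  d12 = 10 - d8*3 = -13
Walk from origin (0, 0):
  seg 1: up by d11 = 5/3 → (0, 5/3)
  seg 2: down by d6 = 9/2 → (0, -17/6)
  seg 3: right by d12 = -13 → (-13, -17/6)
  seg 4: down by d10 = 13/6 → (-13, -5)
  seg 5: right by d12 = -13 → (-26, -5)
  seg 6: down by d3 = 3 → (-26, -8)
  seg 7: right by d5 = 14/3 → (-64/3, -8)
  seg 8: down by d4 = 5 → (-64/3, -13)
  seg 9: left by d3 = 3 → (-73/3, -13)

d6 = 9/2
d7 = 23/3
d8 = 23/3
d9 = 19/2
d10 = 13/6
d11 = 5/3
d12 = -13
endpoint = (-73/3, -13)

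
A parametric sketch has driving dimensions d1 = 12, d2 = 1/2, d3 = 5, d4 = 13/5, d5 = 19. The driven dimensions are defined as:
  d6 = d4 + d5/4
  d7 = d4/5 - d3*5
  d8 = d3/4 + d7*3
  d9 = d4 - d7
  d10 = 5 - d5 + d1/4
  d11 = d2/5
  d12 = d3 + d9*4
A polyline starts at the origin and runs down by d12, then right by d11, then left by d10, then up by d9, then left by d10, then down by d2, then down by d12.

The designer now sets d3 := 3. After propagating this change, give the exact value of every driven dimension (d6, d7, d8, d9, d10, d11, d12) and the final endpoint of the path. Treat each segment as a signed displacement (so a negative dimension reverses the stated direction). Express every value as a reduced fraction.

Apply edit: d3 := 3
  d6 = d4 + d5/4 = 147/20
  d7 = d4/5 - d3*5 = -362/25
  d8 = d3/4 + d7*3 = -4269/100
  d9 = d4 - d7 = 427/25
  d10 = 5 - d5 + d1/4 = -11
  d11 = d2/5 = 1/10
  d12 = d3 + d9*4 = 1783/25
Walk from origin (0, 0):
  seg 1: down by d12 = 1783/25 → (0, -1783/25)
  seg 2: right by d11 = 1/10 → (1/10, -1783/25)
  seg 3: left by d10 = -11 → (111/10, -1783/25)
  seg 4: up by d9 = 427/25 → (111/10, -1356/25)
  seg 5: left by d10 = -11 → (221/10, -1356/25)
  seg 6: down by d2 = 1/2 → (221/10, -2737/50)
  seg 7: down by d12 = 1783/25 → (221/10, -6303/50)

d6 = 147/20
d7 = -362/25
d8 = -4269/100
d9 = 427/25
d10 = -11
d11 = 1/10
d12 = 1783/25
endpoint = (221/10, -6303/50)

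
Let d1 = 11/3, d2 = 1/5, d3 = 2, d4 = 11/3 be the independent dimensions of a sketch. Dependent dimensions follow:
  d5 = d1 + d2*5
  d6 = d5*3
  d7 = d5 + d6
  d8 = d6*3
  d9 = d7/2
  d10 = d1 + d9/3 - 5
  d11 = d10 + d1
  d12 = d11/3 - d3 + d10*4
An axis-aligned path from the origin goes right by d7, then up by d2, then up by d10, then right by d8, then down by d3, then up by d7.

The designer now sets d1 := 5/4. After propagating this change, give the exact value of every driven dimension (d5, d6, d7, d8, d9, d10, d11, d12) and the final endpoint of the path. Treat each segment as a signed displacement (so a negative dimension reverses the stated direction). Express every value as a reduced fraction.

Apply edit: d1 := 5/4
  d5 = d1 + d2*5 = 9/4
  d6 = d5*3 = 27/4
  d7 = d5 + d6 = 9
  d8 = d6*3 = 81/4
  d9 = d7/2 = 9/2
  d10 = d1 + d9/3 - 5 = -9/4
  d11 = d10 + d1 = -1
  d12 = d11/3 - d3 + d10*4 = -34/3
Walk from origin (0, 0):
  seg 1: right by d7 = 9 → (9, 0)
  seg 2: up by d2 = 1/5 → (9, 1/5)
  seg 3: up by d10 = -9/4 → (9, -41/20)
  seg 4: right by d8 = 81/4 → (117/4, -41/20)
  seg 5: down by d3 = 2 → (117/4, -81/20)
  seg 6: up by d7 = 9 → (117/4, 99/20)

d5 = 9/4
d6 = 27/4
d7 = 9
d8 = 81/4
d9 = 9/2
d10 = -9/4
d11 = -1
d12 = -34/3
endpoint = (117/4, 99/20)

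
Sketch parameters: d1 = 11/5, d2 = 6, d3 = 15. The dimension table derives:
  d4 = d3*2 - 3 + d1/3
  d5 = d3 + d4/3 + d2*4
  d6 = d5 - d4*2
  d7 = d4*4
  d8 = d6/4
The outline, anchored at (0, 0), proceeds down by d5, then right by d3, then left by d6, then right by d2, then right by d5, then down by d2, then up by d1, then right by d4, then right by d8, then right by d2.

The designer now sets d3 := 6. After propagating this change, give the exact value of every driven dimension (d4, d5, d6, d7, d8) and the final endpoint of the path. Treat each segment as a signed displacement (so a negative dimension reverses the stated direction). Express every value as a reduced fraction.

d4 = 146/15
d5 = 1496/45
d6 = 124/9
d7 = 584/15
d8 = 31/9
endpoint = (2279/45, -1667/45)

Apply edit: d3 := 6
  d4 = d3*2 - 3 + d1/3 = 146/15
  d5 = d3 + d4/3 + d2*4 = 1496/45
  d6 = d5 - d4*2 = 124/9
  d7 = d4*4 = 584/15
  d8 = d6/4 = 31/9
Walk from origin (0, 0):
  seg 1: down by d5 = 1496/45 → (0, -1496/45)
  seg 2: right by d3 = 6 → (6, -1496/45)
  seg 3: left by d6 = 124/9 → (-70/9, -1496/45)
  seg 4: right by d2 = 6 → (-16/9, -1496/45)
  seg 5: right by d5 = 1496/45 → (472/15, -1496/45)
  seg 6: down by d2 = 6 → (472/15, -1766/45)
  seg 7: up by d1 = 11/5 → (472/15, -1667/45)
  seg 8: right by d4 = 146/15 → (206/5, -1667/45)
  seg 9: right by d8 = 31/9 → (2009/45, -1667/45)
  seg 10: right by d2 = 6 → (2279/45, -1667/45)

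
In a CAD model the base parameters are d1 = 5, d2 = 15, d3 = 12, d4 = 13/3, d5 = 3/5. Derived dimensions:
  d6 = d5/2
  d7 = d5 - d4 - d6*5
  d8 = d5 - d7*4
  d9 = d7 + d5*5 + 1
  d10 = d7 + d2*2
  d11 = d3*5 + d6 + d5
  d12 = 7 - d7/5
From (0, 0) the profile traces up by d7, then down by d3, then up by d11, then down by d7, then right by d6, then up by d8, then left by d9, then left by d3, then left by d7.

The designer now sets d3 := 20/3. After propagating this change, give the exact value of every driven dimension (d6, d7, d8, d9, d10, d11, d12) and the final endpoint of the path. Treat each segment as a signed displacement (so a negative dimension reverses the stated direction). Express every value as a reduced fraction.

d6 = 3/10
d7 = -157/30
d8 = 323/15
d9 = -37/30
d10 = 743/30
d11 = 1027/30
d12 = 1207/150
endpoint = (1/10, 491/10)

Apply edit: d3 := 20/3
  d6 = d5/2 = 3/10
  d7 = d5 - d4 - d6*5 = -157/30
  d8 = d5 - d7*4 = 323/15
  d9 = d7 + d5*5 + 1 = -37/30
  d10 = d7 + d2*2 = 743/30
  d11 = d3*5 + d6 + d5 = 1027/30
  d12 = 7 - d7/5 = 1207/150
Walk from origin (0, 0):
  seg 1: up by d7 = -157/30 → (0, -157/30)
  seg 2: down by d3 = 20/3 → (0, -119/10)
  seg 3: up by d11 = 1027/30 → (0, 67/3)
  seg 4: down by d7 = -157/30 → (0, 827/30)
  seg 5: right by d6 = 3/10 → (3/10, 827/30)
  seg 6: up by d8 = 323/15 → (3/10, 491/10)
  seg 7: left by d9 = -37/30 → (23/15, 491/10)
  seg 8: left by d3 = 20/3 → (-77/15, 491/10)
  seg 9: left by d7 = -157/30 → (1/10, 491/10)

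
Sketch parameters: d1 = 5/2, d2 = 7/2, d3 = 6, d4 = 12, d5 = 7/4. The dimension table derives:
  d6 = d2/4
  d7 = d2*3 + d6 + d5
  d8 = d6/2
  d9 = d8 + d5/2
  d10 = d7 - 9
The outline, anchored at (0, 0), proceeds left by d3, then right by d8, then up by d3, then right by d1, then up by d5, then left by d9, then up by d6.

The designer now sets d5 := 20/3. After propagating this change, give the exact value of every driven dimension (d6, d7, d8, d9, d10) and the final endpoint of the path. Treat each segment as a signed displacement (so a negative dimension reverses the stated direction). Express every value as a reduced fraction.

d6 = 7/8
d7 = 433/24
d8 = 7/16
d9 = 181/48
d10 = 217/24
endpoint = (-41/6, 325/24)

Apply edit: d5 := 20/3
  d6 = d2/4 = 7/8
  d7 = d2*3 + d6 + d5 = 433/24
  d8 = d6/2 = 7/16
  d9 = d8 + d5/2 = 181/48
  d10 = d7 - 9 = 217/24
Walk from origin (0, 0):
  seg 1: left by d3 = 6 → (-6, 0)
  seg 2: right by d8 = 7/16 → (-89/16, 0)
  seg 3: up by d3 = 6 → (-89/16, 6)
  seg 4: right by d1 = 5/2 → (-49/16, 6)
  seg 5: up by d5 = 20/3 → (-49/16, 38/3)
  seg 6: left by d9 = 181/48 → (-41/6, 38/3)
  seg 7: up by d6 = 7/8 → (-41/6, 325/24)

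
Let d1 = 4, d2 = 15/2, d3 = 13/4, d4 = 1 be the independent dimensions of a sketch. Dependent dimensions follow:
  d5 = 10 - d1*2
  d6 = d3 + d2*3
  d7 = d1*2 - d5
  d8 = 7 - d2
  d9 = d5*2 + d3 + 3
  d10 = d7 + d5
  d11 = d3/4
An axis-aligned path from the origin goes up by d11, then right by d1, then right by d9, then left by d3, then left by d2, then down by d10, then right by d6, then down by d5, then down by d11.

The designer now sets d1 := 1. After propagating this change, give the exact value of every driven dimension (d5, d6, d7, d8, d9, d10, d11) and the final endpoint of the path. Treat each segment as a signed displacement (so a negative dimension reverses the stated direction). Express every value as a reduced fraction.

Apply edit: d1 := 1
  d5 = 10 - d1*2 = 8
  d6 = d3 + d2*3 = 103/4
  d7 = d1*2 - d5 = -6
  d8 = 7 - d2 = -1/2
  d9 = d5*2 + d3 + 3 = 89/4
  d10 = d7 + d5 = 2
  d11 = d3/4 = 13/16
Walk from origin (0, 0):
  seg 1: up by d11 = 13/16 → (0, 13/16)
  seg 2: right by d1 = 1 → (1, 13/16)
  seg 3: right by d9 = 89/4 → (93/4, 13/16)
  seg 4: left by d3 = 13/4 → (20, 13/16)
  seg 5: left by d2 = 15/2 → (25/2, 13/16)
  seg 6: down by d10 = 2 → (25/2, -19/16)
  seg 7: right by d6 = 103/4 → (153/4, -19/16)
  seg 8: down by d5 = 8 → (153/4, -147/16)
  seg 9: down by d11 = 13/16 → (153/4, -10)

d5 = 8
d6 = 103/4
d7 = -6
d8 = -1/2
d9 = 89/4
d10 = 2
d11 = 13/16
endpoint = (153/4, -10)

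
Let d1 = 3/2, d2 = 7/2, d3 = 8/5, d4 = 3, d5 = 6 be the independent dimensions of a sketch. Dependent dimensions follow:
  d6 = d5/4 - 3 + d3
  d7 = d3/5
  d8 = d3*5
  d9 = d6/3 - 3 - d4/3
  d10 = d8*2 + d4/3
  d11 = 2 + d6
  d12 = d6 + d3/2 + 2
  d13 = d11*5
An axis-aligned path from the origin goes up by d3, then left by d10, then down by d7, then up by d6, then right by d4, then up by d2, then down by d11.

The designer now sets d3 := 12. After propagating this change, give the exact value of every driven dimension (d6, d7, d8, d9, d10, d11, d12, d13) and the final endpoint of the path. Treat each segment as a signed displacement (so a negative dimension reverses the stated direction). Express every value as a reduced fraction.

d6 = 21/2
d7 = 12/5
d8 = 60
d9 = -1/2
d10 = 121
d11 = 25/2
d12 = 37/2
d13 = 125/2
endpoint = (-118, 111/10)

Apply edit: d3 := 12
  d6 = d5/4 - 3 + d3 = 21/2
  d7 = d3/5 = 12/5
  d8 = d3*5 = 60
  d9 = d6/3 - 3 - d4/3 = -1/2
  d10 = d8*2 + d4/3 = 121
  d11 = 2 + d6 = 25/2
  d12 = d6 + d3/2 + 2 = 37/2
  d13 = d11*5 = 125/2
Walk from origin (0, 0):
  seg 1: up by d3 = 12 → (0, 12)
  seg 2: left by d10 = 121 → (-121, 12)
  seg 3: down by d7 = 12/5 → (-121, 48/5)
  seg 4: up by d6 = 21/2 → (-121, 201/10)
  seg 5: right by d4 = 3 → (-118, 201/10)
  seg 6: up by d2 = 7/2 → (-118, 118/5)
  seg 7: down by d11 = 25/2 → (-118, 111/10)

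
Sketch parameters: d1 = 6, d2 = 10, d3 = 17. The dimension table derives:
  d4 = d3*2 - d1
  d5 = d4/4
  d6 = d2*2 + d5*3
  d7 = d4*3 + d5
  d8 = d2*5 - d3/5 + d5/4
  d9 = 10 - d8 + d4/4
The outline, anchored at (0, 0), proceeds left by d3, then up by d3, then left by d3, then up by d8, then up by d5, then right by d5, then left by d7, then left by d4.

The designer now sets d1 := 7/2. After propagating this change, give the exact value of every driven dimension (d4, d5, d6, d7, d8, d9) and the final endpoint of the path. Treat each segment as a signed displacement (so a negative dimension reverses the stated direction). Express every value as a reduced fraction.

d4 = 61/2
d5 = 61/8
d6 = 343/8
d7 = 793/8
d8 = 7761/160
d9 = -4941/160
endpoint = (-156, 11701/160)

Apply edit: d1 := 7/2
  d4 = d3*2 - d1 = 61/2
  d5 = d4/4 = 61/8
  d6 = d2*2 + d5*3 = 343/8
  d7 = d4*3 + d5 = 793/8
  d8 = d2*5 - d3/5 + d5/4 = 7761/160
  d9 = 10 - d8 + d4/4 = -4941/160
Walk from origin (0, 0):
  seg 1: left by d3 = 17 → (-17, 0)
  seg 2: up by d3 = 17 → (-17, 17)
  seg 3: left by d3 = 17 → (-34, 17)
  seg 4: up by d8 = 7761/160 → (-34, 10481/160)
  seg 5: up by d5 = 61/8 → (-34, 11701/160)
  seg 6: right by d5 = 61/8 → (-211/8, 11701/160)
  seg 7: left by d7 = 793/8 → (-251/2, 11701/160)
  seg 8: left by d4 = 61/2 → (-156, 11701/160)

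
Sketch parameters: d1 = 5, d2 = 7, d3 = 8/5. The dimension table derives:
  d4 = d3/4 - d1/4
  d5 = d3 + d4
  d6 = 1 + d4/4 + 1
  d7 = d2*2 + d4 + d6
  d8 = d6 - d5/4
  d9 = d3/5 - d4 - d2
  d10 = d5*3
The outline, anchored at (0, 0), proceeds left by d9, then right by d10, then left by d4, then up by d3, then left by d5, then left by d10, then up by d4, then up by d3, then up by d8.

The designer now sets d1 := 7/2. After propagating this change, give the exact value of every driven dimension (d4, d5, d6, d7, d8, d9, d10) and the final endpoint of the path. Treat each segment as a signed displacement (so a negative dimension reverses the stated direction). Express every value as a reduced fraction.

Apply edit: d1 := 7/2
  d4 = d3/4 - d1/4 = -19/40
  d5 = d3 + d4 = 9/8
  d6 = 1 + d4/4 + 1 = 301/160
  d7 = d2*2 + d4 + d6 = 493/32
  d8 = d6 - d5/4 = 8/5
  d9 = d3/5 - d4 - d2 = -1241/200
  d10 = d5*3 = 27/8
Walk from origin (0, 0):
  seg 1: left by d9 = -1241/200 → (1241/200, 0)
  seg 2: right by d10 = 27/8 → (479/50, 0)
  seg 3: left by d4 = -19/40 → (2011/200, 0)
  seg 4: up by d3 = 8/5 → (2011/200, 8/5)
  seg 5: left by d5 = 9/8 → (893/100, 8/5)
  seg 6: left by d10 = 27/8 → (1111/200, 8/5)
  seg 7: up by d4 = -19/40 → (1111/200, 9/8)
  seg 8: up by d3 = 8/5 → (1111/200, 109/40)
  seg 9: up by d8 = 8/5 → (1111/200, 173/40)

d4 = -19/40
d5 = 9/8
d6 = 301/160
d7 = 493/32
d8 = 8/5
d9 = -1241/200
d10 = 27/8
endpoint = (1111/200, 173/40)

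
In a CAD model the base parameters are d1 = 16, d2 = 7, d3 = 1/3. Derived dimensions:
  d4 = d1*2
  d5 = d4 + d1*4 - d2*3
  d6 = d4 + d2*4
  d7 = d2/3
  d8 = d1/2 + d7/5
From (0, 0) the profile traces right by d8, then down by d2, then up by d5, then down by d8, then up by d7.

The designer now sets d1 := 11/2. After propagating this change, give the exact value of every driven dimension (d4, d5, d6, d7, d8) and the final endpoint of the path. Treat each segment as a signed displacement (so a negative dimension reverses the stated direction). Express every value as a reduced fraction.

Apply edit: d1 := 11/2
  d4 = d1*2 = 11
  d5 = d4 + d1*4 - d2*3 = 12
  d6 = d4 + d2*4 = 39
  d7 = d2/3 = 7/3
  d8 = d1/2 + d7/5 = 193/60
Walk from origin (0, 0):
  seg 1: right by d8 = 193/60 → (193/60, 0)
  seg 2: down by d2 = 7 → (193/60, -7)
  seg 3: up by d5 = 12 → (193/60, 5)
  seg 4: down by d8 = 193/60 → (193/60, 107/60)
  seg 5: up by d7 = 7/3 → (193/60, 247/60)

d4 = 11
d5 = 12
d6 = 39
d7 = 7/3
d8 = 193/60
endpoint = (193/60, 247/60)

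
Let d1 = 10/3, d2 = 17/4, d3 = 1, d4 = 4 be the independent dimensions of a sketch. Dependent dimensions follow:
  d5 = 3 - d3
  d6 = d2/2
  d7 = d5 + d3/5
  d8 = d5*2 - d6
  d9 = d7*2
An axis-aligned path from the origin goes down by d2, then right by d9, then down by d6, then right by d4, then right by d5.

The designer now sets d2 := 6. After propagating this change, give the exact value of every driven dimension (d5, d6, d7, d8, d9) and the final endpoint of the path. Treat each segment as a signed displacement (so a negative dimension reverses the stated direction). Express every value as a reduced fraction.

Apply edit: d2 := 6
  d5 = 3 - d3 = 2
  d6 = d2/2 = 3
  d7 = d5 + d3/5 = 11/5
  d8 = d5*2 - d6 = 1
  d9 = d7*2 = 22/5
Walk from origin (0, 0):
  seg 1: down by d2 = 6 → (0, -6)
  seg 2: right by d9 = 22/5 → (22/5, -6)
  seg 3: down by d6 = 3 → (22/5, -9)
  seg 4: right by d4 = 4 → (42/5, -9)
  seg 5: right by d5 = 2 → (52/5, -9)

d5 = 2
d6 = 3
d7 = 11/5
d8 = 1
d9 = 22/5
endpoint = (52/5, -9)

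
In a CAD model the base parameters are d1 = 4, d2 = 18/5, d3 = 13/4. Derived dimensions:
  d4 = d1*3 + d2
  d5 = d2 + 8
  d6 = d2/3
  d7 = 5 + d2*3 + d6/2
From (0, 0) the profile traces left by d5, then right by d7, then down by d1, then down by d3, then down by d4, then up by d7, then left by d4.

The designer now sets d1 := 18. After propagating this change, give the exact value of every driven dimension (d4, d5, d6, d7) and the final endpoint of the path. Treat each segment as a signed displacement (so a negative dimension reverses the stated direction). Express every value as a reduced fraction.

d4 = 288/5
d5 = 58/5
d6 = 6/5
d7 = 82/5
endpoint = (-264/5, -1249/20)

Apply edit: d1 := 18
  d4 = d1*3 + d2 = 288/5
  d5 = d2 + 8 = 58/5
  d6 = d2/3 = 6/5
  d7 = 5 + d2*3 + d6/2 = 82/5
Walk from origin (0, 0):
  seg 1: left by d5 = 58/5 → (-58/5, 0)
  seg 2: right by d7 = 82/5 → (24/5, 0)
  seg 3: down by d1 = 18 → (24/5, -18)
  seg 4: down by d3 = 13/4 → (24/5, -85/4)
  seg 5: down by d4 = 288/5 → (24/5, -1577/20)
  seg 6: up by d7 = 82/5 → (24/5, -1249/20)
  seg 7: left by d4 = 288/5 → (-264/5, -1249/20)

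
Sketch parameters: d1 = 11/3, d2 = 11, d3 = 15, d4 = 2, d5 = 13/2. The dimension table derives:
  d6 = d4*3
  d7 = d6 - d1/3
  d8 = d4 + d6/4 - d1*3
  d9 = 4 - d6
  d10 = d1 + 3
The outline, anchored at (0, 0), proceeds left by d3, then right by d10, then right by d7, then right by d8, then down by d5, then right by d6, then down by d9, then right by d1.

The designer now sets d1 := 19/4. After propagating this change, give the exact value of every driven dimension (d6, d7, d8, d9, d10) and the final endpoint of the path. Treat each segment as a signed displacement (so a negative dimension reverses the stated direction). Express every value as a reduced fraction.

Apply edit: d1 := 19/4
  d6 = d4*3 = 6
  d7 = d6 - d1/3 = 53/12
  d8 = d4 + d6/4 - d1*3 = -43/4
  d9 = 4 - d6 = -2
  d10 = d1 + 3 = 31/4
Walk from origin (0, 0):
  seg 1: left by d3 = 15 → (-15, 0)
  seg 2: right by d10 = 31/4 → (-29/4, 0)
  seg 3: right by d7 = 53/12 → (-17/6, 0)
  seg 4: right by d8 = -43/4 → (-163/12, 0)
  seg 5: down by d5 = 13/2 → (-163/12, -13/2)
  seg 6: right by d6 = 6 → (-91/12, -13/2)
  seg 7: down by d9 = -2 → (-91/12, -9/2)
  seg 8: right by d1 = 19/4 → (-17/6, -9/2)

d6 = 6
d7 = 53/12
d8 = -43/4
d9 = -2
d10 = 31/4
endpoint = (-17/6, -9/2)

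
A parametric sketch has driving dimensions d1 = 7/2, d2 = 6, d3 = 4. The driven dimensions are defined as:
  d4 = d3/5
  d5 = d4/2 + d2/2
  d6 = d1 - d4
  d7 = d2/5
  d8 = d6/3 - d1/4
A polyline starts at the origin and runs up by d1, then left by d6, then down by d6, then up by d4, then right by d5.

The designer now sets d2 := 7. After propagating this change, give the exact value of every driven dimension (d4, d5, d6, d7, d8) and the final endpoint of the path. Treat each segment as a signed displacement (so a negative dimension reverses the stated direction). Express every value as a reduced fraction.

d4 = 4/5
d5 = 39/10
d6 = 27/10
d7 = 7/5
d8 = 1/40
endpoint = (6/5, 8/5)

Apply edit: d2 := 7
  d4 = d3/5 = 4/5
  d5 = d4/2 + d2/2 = 39/10
  d6 = d1 - d4 = 27/10
  d7 = d2/5 = 7/5
  d8 = d6/3 - d1/4 = 1/40
Walk from origin (0, 0):
  seg 1: up by d1 = 7/2 → (0, 7/2)
  seg 2: left by d6 = 27/10 → (-27/10, 7/2)
  seg 3: down by d6 = 27/10 → (-27/10, 4/5)
  seg 4: up by d4 = 4/5 → (-27/10, 8/5)
  seg 5: right by d5 = 39/10 → (6/5, 8/5)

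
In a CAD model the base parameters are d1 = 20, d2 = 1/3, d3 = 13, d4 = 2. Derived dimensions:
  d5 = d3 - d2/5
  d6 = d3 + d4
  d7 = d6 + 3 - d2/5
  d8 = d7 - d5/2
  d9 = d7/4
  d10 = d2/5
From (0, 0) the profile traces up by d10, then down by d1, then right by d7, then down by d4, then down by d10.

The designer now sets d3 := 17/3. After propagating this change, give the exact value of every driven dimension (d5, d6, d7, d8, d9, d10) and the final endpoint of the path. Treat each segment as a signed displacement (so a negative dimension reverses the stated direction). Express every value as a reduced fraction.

d5 = 28/5
d6 = 23/3
d7 = 53/5
d8 = 39/5
d9 = 53/20
d10 = 1/15
endpoint = (53/5, -22)

Apply edit: d3 := 17/3
  d5 = d3 - d2/5 = 28/5
  d6 = d3 + d4 = 23/3
  d7 = d6 + 3 - d2/5 = 53/5
  d8 = d7 - d5/2 = 39/5
  d9 = d7/4 = 53/20
  d10 = d2/5 = 1/15
Walk from origin (0, 0):
  seg 1: up by d10 = 1/15 → (0, 1/15)
  seg 2: down by d1 = 20 → (0, -299/15)
  seg 3: right by d7 = 53/5 → (53/5, -299/15)
  seg 4: down by d4 = 2 → (53/5, -329/15)
  seg 5: down by d10 = 1/15 → (53/5, -22)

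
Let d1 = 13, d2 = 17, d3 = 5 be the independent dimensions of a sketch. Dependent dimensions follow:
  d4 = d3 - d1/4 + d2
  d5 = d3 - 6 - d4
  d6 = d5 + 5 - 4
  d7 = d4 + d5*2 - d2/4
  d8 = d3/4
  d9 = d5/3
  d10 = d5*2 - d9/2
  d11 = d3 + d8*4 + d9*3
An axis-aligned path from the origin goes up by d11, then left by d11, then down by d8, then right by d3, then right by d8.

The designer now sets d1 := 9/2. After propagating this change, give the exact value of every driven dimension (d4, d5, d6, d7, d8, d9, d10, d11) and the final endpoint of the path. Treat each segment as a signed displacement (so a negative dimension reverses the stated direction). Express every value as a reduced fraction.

d4 = 167/8
d5 = -175/8
d6 = -167/8
d7 = -217/8
d8 = 5/4
d9 = -175/24
d10 = -1925/48
d11 = -95/8
endpoint = (145/8, -105/8)

Apply edit: d1 := 9/2
  d4 = d3 - d1/4 + d2 = 167/8
  d5 = d3 - 6 - d4 = -175/8
  d6 = d5 + 5 - 4 = -167/8
  d7 = d4 + d5*2 - d2/4 = -217/8
  d8 = d3/4 = 5/4
  d9 = d5/3 = -175/24
  d10 = d5*2 - d9/2 = -1925/48
  d11 = d3 + d8*4 + d9*3 = -95/8
Walk from origin (0, 0):
  seg 1: up by d11 = -95/8 → (0, -95/8)
  seg 2: left by d11 = -95/8 → (95/8, -95/8)
  seg 3: down by d8 = 5/4 → (95/8, -105/8)
  seg 4: right by d3 = 5 → (135/8, -105/8)
  seg 5: right by d8 = 5/4 → (145/8, -105/8)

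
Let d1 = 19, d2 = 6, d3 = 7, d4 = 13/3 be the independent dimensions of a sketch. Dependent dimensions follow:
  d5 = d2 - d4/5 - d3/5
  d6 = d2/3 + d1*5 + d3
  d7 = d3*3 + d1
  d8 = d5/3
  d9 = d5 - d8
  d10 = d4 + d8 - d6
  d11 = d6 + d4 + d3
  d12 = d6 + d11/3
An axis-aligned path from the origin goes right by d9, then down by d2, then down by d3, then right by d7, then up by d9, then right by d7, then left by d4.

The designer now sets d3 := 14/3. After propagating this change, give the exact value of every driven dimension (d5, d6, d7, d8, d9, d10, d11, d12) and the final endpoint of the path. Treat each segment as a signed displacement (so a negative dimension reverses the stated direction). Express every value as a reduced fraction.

Apply edit: d3 := 14/3
  d5 = d2 - d4/5 - d3/5 = 21/5
  d6 = d2/3 + d1*5 + d3 = 305/3
  d7 = d3*3 + d1 = 33
  d8 = d5/3 = 7/5
  d9 = d5 - d8 = 14/5
  d10 = d4 + d8 - d6 = -1439/15
  d11 = d6 + d4 + d3 = 332/3
  d12 = d6 + d11/3 = 1247/9
Walk from origin (0, 0):
  seg 1: right by d9 = 14/5 → (14/5, 0)
  seg 2: down by d2 = 6 → (14/5, -6)
  seg 3: down by d3 = 14/3 → (14/5, -32/3)
  seg 4: right by d7 = 33 → (179/5, -32/3)
  seg 5: up by d9 = 14/5 → (179/5, -118/15)
  seg 6: right by d7 = 33 → (344/5, -118/15)
  seg 7: left by d4 = 13/3 → (967/15, -118/15)

d5 = 21/5
d6 = 305/3
d7 = 33
d8 = 7/5
d9 = 14/5
d10 = -1439/15
d11 = 332/3
d12 = 1247/9
endpoint = (967/15, -118/15)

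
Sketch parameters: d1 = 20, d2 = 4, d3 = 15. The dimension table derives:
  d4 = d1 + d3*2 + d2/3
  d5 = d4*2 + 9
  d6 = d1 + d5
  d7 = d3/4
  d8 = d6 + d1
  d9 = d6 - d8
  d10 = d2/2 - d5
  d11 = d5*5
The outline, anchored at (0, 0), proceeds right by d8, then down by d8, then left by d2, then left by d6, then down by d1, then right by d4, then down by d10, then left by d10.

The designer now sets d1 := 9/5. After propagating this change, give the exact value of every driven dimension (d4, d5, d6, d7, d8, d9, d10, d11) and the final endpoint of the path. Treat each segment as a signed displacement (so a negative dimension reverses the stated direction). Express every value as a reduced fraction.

Apply edit: d1 := 9/5
  d4 = d1 + d3*2 + d2/3 = 497/15
  d5 = d4*2 + 9 = 1129/15
  d6 = d1 + d5 = 1156/15
  d7 = d3/4 = 15/4
  d8 = d6 + d1 = 1183/15
  d9 = d6 - d8 = -9/5
  d10 = d2/2 - d5 = -1099/15
  d11 = d5*5 = 1129/3
Walk from origin (0, 0):
  seg 1: right by d8 = 1183/15 → (1183/15, 0)
  seg 2: down by d8 = 1183/15 → (1183/15, -1183/15)
  seg 3: left by d2 = 4 → (1123/15, -1183/15)
  seg 4: left by d6 = 1156/15 → (-11/5, -1183/15)
  seg 5: down by d1 = 9/5 → (-11/5, -242/3)
  seg 6: right by d4 = 497/15 → (464/15, -242/3)
  seg 7: down by d10 = -1099/15 → (464/15, -37/5)
  seg 8: left by d10 = -1099/15 → (521/5, -37/5)

d4 = 497/15
d5 = 1129/15
d6 = 1156/15
d7 = 15/4
d8 = 1183/15
d9 = -9/5
d10 = -1099/15
d11 = 1129/3
endpoint = (521/5, -37/5)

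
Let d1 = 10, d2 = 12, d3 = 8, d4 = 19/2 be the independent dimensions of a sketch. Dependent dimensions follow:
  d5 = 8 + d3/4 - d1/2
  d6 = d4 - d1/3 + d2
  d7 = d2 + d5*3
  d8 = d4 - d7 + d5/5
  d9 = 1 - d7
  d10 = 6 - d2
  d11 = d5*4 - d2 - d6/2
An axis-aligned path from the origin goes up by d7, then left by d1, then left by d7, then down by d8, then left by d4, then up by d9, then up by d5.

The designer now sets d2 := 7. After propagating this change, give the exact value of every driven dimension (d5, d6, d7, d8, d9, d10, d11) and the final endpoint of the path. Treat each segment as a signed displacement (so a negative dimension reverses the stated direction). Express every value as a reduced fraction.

Apply edit: d2 := 7
  d5 = 8 + d3/4 - d1/2 = 5
  d6 = d4 - d1/3 + d2 = 79/6
  d7 = d2 + d5*3 = 22
  d8 = d4 - d7 + d5/5 = -23/2
  d9 = 1 - d7 = -21
  d10 = 6 - d2 = -1
  d11 = d5*4 - d2 - d6/2 = 77/12
Walk from origin (0, 0):
  seg 1: up by d7 = 22 → (0, 22)
  seg 2: left by d1 = 10 → (-10, 22)
  seg 3: left by d7 = 22 → (-32, 22)
  seg 4: down by d8 = -23/2 → (-32, 67/2)
  seg 5: left by d4 = 19/2 → (-83/2, 67/2)
  seg 6: up by d9 = -21 → (-83/2, 25/2)
  seg 7: up by d5 = 5 → (-83/2, 35/2)

d5 = 5
d6 = 79/6
d7 = 22
d8 = -23/2
d9 = -21
d10 = -1
d11 = 77/12
endpoint = (-83/2, 35/2)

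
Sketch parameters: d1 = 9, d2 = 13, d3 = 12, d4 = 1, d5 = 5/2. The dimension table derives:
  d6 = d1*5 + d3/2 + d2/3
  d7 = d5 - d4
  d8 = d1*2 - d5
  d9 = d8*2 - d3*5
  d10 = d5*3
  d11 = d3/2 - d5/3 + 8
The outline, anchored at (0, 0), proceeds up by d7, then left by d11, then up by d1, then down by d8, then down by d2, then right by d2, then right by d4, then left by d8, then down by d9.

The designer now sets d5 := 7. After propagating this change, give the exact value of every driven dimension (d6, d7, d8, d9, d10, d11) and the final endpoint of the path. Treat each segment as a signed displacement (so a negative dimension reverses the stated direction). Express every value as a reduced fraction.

Apply edit: d5 := 7
  d6 = d1*5 + d3/2 + d2/3 = 166/3
  d7 = d5 - d4 = 6
  d8 = d1*2 - d5 = 11
  d9 = d8*2 - d3*5 = -38
  d10 = d5*3 = 21
  d11 = d3/2 - d5/3 + 8 = 35/3
Walk from origin (0, 0):
  seg 1: up by d7 = 6 → (0, 6)
  seg 2: left by d11 = 35/3 → (-35/3, 6)
  seg 3: up by d1 = 9 → (-35/3, 15)
  seg 4: down by d8 = 11 → (-35/3, 4)
  seg 5: down by d2 = 13 → (-35/3, -9)
  seg 6: right by d2 = 13 → (4/3, -9)
  seg 7: right by d4 = 1 → (7/3, -9)
  seg 8: left by d8 = 11 → (-26/3, -9)
  seg 9: down by d9 = -38 → (-26/3, 29)

d6 = 166/3
d7 = 6
d8 = 11
d9 = -38
d10 = 21
d11 = 35/3
endpoint = (-26/3, 29)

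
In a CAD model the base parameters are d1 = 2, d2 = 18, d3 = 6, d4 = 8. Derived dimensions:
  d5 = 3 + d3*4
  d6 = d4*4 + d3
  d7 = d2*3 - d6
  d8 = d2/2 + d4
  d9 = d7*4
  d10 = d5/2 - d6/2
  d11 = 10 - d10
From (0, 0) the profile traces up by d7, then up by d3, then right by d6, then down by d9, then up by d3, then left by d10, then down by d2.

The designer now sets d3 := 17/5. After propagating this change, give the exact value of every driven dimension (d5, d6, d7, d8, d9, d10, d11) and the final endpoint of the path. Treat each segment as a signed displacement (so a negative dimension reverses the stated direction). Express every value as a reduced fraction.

Apply edit: d3 := 17/5
  d5 = 3 + d3*4 = 83/5
  d6 = d4*4 + d3 = 177/5
  d7 = d2*3 - d6 = 93/5
  d8 = d2/2 + d4 = 17
  d9 = d7*4 = 372/5
  d10 = d5/2 - d6/2 = -47/5
  d11 = 10 - d10 = 97/5
Walk from origin (0, 0):
  seg 1: up by d7 = 93/5 → (0, 93/5)
  seg 2: up by d3 = 17/5 → (0, 22)
  seg 3: right by d6 = 177/5 → (177/5, 22)
  seg 4: down by d9 = 372/5 → (177/5, -262/5)
  seg 5: up by d3 = 17/5 → (177/5, -49)
  seg 6: left by d10 = -47/5 → (224/5, -49)
  seg 7: down by d2 = 18 → (224/5, -67)

d5 = 83/5
d6 = 177/5
d7 = 93/5
d8 = 17
d9 = 372/5
d10 = -47/5
d11 = 97/5
endpoint = (224/5, -67)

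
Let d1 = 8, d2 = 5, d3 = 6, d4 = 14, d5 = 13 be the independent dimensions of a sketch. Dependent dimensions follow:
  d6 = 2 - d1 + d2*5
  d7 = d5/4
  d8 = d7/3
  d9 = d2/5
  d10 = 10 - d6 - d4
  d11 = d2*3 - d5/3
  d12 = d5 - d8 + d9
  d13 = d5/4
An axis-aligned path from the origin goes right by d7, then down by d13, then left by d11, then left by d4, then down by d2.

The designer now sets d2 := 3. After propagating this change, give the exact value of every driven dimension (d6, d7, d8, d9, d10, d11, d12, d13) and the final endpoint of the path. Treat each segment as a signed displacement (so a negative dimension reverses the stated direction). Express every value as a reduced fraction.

d6 = 9
d7 = 13/4
d8 = 13/12
d9 = 3/5
d10 = -13
d11 = 14/3
d12 = 751/60
d13 = 13/4
endpoint = (-185/12, -25/4)

Apply edit: d2 := 3
  d6 = 2 - d1 + d2*5 = 9
  d7 = d5/4 = 13/4
  d8 = d7/3 = 13/12
  d9 = d2/5 = 3/5
  d10 = 10 - d6 - d4 = -13
  d11 = d2*3 - d5/3 = 14/3
  d12 = d5 - d8 + d9 = 751/60
  d13 = d5/4 = 13/4
Walk from origin (0, 0):
  seg 1: right by d7 = 13/4 → (13/4, 0)
  seg 2: down by d13 = 13/4 → (13/4, -13/4)
  seg 3: left by d11 = 14/3 → (-17/12, -13/4)
  seg 4: left by d4 = 14 → (-185/12, -13/4)
  seg 5: down by d2 = 3 → (-185/12, -25/4)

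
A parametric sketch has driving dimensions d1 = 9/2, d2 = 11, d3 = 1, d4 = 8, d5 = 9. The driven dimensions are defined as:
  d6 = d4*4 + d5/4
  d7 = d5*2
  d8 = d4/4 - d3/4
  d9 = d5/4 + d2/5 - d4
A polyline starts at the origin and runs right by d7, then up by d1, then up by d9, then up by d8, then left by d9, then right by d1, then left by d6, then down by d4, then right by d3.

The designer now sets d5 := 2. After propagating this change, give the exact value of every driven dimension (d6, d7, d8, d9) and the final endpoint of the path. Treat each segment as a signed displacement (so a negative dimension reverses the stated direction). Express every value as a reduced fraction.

Apply edit: d5 := 2
  d6 = d4*4 + d5/4 = 65/2
  d7 = d5*2 = 4
  d8 = d4/4 - d3/4 = 7/4
  d9 = d5/4 + d2/5 - d4 = -53/10
Walk from origin (0, 0):
  seg 1: right by d7 = 4 → (4, 0)
  seg 2: up by d1 = 9/2 → (4, 9/2)
  seg 3: up by d9 = -53/10 → (4, -4/5)
  seg 4: up by d8 = 7/4 → (4, 19/20)
  seg 5: left by d9 = -53/10 → (93/10, 19/20)
  seg 6: right by d1 = 9/2 → (69/5, 19/20)
  seg 7: left by d6 = 65/2 → (-187/10, 19/20)
  seg 8: down by d4 = 8 → (-187/10, -141/20)
  seg 9: right by d3 = 1 → (-177/10, -141/20)

d6 = 65/2
d7 = 4
d8 = 7/4
d9 = -53/10
endpoint = (-177/10, -141/20)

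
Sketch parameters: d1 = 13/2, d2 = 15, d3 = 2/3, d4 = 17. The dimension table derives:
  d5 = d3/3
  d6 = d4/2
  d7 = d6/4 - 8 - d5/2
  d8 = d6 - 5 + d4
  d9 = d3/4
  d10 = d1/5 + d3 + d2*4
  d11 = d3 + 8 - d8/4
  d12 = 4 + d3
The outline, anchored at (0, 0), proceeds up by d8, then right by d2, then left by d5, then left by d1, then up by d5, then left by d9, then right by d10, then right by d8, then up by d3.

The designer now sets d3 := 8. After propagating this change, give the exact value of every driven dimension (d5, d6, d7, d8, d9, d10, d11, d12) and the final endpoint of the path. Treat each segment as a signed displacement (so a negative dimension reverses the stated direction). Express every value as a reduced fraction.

Apply edit: d3 := 8
  d5 = d3/3 = 8/3
  d6 = d4/2 = 17/2
  d7 = d6/4 - 8 - d5/2 = -173/24
  d8 = d6 - 5 + d4 = 41/2
  d9 = d3/4 = 2
  d10 = d1/5 + d3 + d2*4 = 693/10
  d11 = d3 + 8 - d8/4 = 87/8
  d12 = 4 + d3 = 12
Walk from origin (0, 0):
  seg 1: up by d8 = 41/2 → (0, 41/2)
  seg 2: right by d2 = 15 → (15, 41/2)
  seg 3: left by d5 = 8/3 → (37/3, 41/2)
  seg 4: left by d1 = 13/2 → (35/6, 41/2)
  seg 5: up by d5 = 8/3 → (35/6, 139/6)
  seg 6: left by d9 = 2 → (23/6, 139/6)
  seg 7: right by d10 = 693/10 → (1097/15, 139/6)
  seg 8: right by d8 = 41/2 → (2809/30, 139/6)
  seg 9: up by d3 = 8 → (2809/30, 187/6)

d5 = 8/3
d6 = 17/2
d7 = -173/24
d8 = 41/2
d9 = 2
d10 = 693/10
d11 = 87/8
d12 = 12
endpoint = (2809/30, 187/6)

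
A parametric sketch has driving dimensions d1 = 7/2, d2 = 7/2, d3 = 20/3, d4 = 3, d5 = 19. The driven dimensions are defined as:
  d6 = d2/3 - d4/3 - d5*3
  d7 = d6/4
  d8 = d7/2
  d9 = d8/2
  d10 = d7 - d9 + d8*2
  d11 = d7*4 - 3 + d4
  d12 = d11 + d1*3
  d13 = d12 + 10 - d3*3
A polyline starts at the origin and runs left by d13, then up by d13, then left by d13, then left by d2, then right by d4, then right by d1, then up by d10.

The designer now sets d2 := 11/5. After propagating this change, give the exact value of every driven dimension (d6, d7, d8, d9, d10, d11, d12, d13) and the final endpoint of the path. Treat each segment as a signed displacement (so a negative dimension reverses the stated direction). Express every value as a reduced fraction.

Apply edit: d2 := 11/5
  d6 = d2/3 - d4/3 - d5*3 = -859/15
  d7 = d6/4 = -859/60
  d8 = d7/2 = -859/120
  d9 = d8/2 = -859/240
  d10 = d7 - d9 + d8*2 = -6013/240
  d11 = d7*4 - 3 + d4 = -859/15
  d12 = d11 + d1*3 = -1403/30
  d13 = d12 + 10 - d3*3 = -1703/30
Walk from origin (0, 0):
  seg 1: left by d13 = -1703/30 → (1703/30, 0)
  seg 2: up by d13 = -1703/30 → (1703/30, -1703/30)
  seg 3: left by d13 = -1703/30 → (1703/15, -1703/30)
  seg 4: left by d2 = 11/5 → (334/3, -1703/30)
  seg 5: right by d4 = 3 → (343/3, -1703/30)
  seg 6: right by d1 = 7/2 → (707/6, -1703/30)
  seg 7: up by d10 = -6013/240 → (707/6, -19637/240)

d6 = -859/15
d7 = -859/60
d8 = -859/120
d9 = -859/240
d10 = -6013/240
d11 = -859/15
d12 = -1403/30
d13 = -1703/30
endpoint = (707/6, -19637/240)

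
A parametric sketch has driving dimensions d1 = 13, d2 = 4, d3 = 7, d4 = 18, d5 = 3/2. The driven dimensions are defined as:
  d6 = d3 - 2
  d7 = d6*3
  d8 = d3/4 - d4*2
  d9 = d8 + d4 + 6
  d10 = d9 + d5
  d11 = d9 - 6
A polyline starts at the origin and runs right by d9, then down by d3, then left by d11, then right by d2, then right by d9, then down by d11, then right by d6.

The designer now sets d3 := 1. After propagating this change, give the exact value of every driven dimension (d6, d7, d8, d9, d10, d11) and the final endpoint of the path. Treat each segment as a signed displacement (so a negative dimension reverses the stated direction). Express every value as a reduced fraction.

Apply edit: d3 := 1
  d6 = d3 - 2 = -1
  d7 = d6*3 = -3
  d8 = d3/4 - d4*2 = -143/4
  d9 = d8 + d4 + 6 = -47/4
  d10 = d9 + d5 = -41/4
  d11 = d9 - 6 = -71/4
Walk from origin (0, 0):
  seg 1: right by d9 = -47/4 → (-47/4, 0)
  seg 2: down by d3 = 1 → (-47/4, -1)
  seg 3: left by d11 = -71/4 → (6, -1)
  seg 4: right by d2 = 4 → (10, -1)
  seg 5: right by d9 = -47/4 → (-7/4, -1)
  seg 6: down by d11 = -71/4 → (-7/4, 67/4)
  seg 7: right by d6 = -1 → (-11/4, 67/4)

d6 = -1
d7 = -3
d8 = -143/4
d9 = -47/4
d10 = -41/4
d11 = -71/4
endpoint = (-11/4, 67/4)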